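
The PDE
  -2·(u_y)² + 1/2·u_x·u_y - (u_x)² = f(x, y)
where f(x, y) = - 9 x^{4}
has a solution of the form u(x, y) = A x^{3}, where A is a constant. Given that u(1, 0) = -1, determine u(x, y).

Substitute the ansatz u = A x^{3} into the left-hand side.
Derivatives of the ansatz:
  u_y = 0
  u_x = 3 A x^{2}
Term by term:
  -2·(u_y)² = 0
  1/2·u_x·u_y = 0
  -(u_x)² = - 9 A^{2} x^{4}
So the left-hand side equals
  - 9 A^{2} x^{4}
This must equal f(x, y) = - 9 x^{4} identically.
Matching coefficients of the independent functions:
  [x^{4}]:  - 9 A^{2} = -9
These equations allow (A) = (-1) or (1).
Impose the point condition(s):
  u(1, 0) = -1  ⟹  A = -1
Only A = -1 satisfies everything.
Hence u(x, y) = - x^{3}.

Answer: u(x, y) = - x^{3}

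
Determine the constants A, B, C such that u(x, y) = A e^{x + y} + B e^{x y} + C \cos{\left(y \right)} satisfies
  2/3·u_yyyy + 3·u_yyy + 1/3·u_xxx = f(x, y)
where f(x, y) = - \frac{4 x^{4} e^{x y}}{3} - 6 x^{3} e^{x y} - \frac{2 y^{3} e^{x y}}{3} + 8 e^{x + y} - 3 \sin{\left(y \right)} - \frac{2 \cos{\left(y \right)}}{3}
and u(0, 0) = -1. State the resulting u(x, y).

Answer: u(x, y) = - 2 e^{x y} + 2 e^{x + y} - \cos{\left(y \right)}

Derivation:
Substitute the ansatz u = A e^{x + y} + B e^{x y} + C \cos{\left(y \right)} into the left-hand side.
Derivatives of the ansatz:
  u_yyyy = A e^{x} e^{y} + B x^{4} e^{x y} + C \cos{\left(y \right)}
  u_yyy = A e^{x} e^{y} + B x^{3} e^{x y} + C \sin{\left(y \right)}
  u_xxx = A e^{x} e^{y} + B y^{3} e^{x y}
Term by term:
  2/3·u_yyyy = \frac{2 A e^{x} e^{y}}{3} + \frac{2 B x^{4} e^{x y}}{3} + \frac{2 C \cos{\left(y \right)}}{3}
  3·u_yyy = 3 A e^{x} e^{y} + 3 B x^{3} e^{x y} + 3 C \sin{\left(y \right)}
  1/3·u_xxx = \frac{A e^{x} e^{y}}{3} + \frac{B y^{3} e^{x y}}{3}
So the left-hand side equals
  4 A e^{x} e^{y} + \frac{2 B x^{4} e^{x y}}{3} + 3 B x^{3} e^{x y} + \frac{B y^{3} e^{x y}}{3} + 3 C \sin{\left(y \right)} + \frac{2 C \cos{\left(y \right)}}{3}
This must equal f(x, y) identically; expanded, f = - \frac{4 x^{4} e^{x y}}{3} - 6 x^{3} e^{x y} - \frac{2 y^{3} e^{x y}}{3} + 8 e^{x} e^{y} - 3 \sin{\left(y \right)} - \frac{2 \cos{\left(y \right)}}{3}.
Matching coefficients of the independent functions:
  [x^{3} e^{x y}]:  3 B = -6
  [x^{4} e^{x y}]:  \frac{2 B}{3} = - \frac{4}{3}
  [y^{3} e^{x y}]:  \frac{B}{3} = - \frac{2}{3}
  [e^{x} e^{y}]:  4 A = 8
  [\sin{\left(y \right)}]:  3 C = -3
  [\cos{\left(y \right)}]:  \frac{2 C}{3} = - \frac{2}{3}
Solving: A = 2, B = -2, C = -1.
Check against the point condition:
  u(0, 0) = -1  ⟹  A + B + C = -1  ✓
Hence u(x, y) = - 2 e^{x y} + 2 e^{x + y} - \cos{\left(y \right)}.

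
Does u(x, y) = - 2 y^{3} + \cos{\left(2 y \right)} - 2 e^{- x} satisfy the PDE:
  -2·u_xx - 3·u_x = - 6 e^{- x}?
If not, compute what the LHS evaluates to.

Answer: No, the LHS evaluates to - 2 e^{- x}

Derivation:
Evaluate each term of the left-hand side for u = - 2 y^{3} + \cos{\left(2 y \right)} - 2 e^{- x}.
Derivatives:
  u_xx = - 2 e^{- x}
  u_x = 2 e^{- x}
Terms:
  -2·u_xx = 4 e^{- x}
  -3·u_x = - 6 e^{- x}
Sum: LHS = - 2 e^{- x}
Given right-hand side: - 6 e^{- x}. Difference LHS − RHS = 4 e^{- x} ≠ 0, so u is not a solution.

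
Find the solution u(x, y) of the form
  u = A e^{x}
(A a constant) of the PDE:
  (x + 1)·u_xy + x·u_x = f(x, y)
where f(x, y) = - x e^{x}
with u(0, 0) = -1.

Substitute the ansatz u = A e^{x} into the left-hand side.
Derivatives of the ansatz:
  u_xy = 0
  u_x = A e^{x}
Term by term:
  (x + 1)·u_xy = 0
  x·u_x = A x e^{x}
So the left-hand side equals
  A x e^{x}
This must equal f(x, y) = - x e^{x} identically.
Matching coefficients of the independent functions:
  [x e^{x}]:  A = -1
Solving: A = -1.
Check against the point condition:
  u(0, 0) = -1  ⟹  A = -1  ✓
Hence u(x, y) = - e^{x}.

Answer: u(x, y) = - e^{x}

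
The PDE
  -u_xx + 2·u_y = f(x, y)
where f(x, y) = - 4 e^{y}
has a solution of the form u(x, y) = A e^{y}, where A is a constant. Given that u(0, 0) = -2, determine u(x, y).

Substitute the ansatz u = A e^{y} into the left-hand side.
Derivatives of the ansatz:
  u_xx = 0
  u_y = A e^{y}
Term by term:
  -u_xx = 0
  2·u_y = 2 A e^{y}
So the left-hand side equals
  2 A e^{y}
This must equal f(x, y) = - 4 e^{y} identically.
Matching coefficients of the independent functions:
  [e^{y}]:  2 A = -4
Solving: A = -2.
Check against the point condition:
  u(0, 0) = -2  ⟹  A = -2  ✓
Hence u(x, y) = - 2 e^{y}.

Answer: u(x, y) = - 2 e^{y}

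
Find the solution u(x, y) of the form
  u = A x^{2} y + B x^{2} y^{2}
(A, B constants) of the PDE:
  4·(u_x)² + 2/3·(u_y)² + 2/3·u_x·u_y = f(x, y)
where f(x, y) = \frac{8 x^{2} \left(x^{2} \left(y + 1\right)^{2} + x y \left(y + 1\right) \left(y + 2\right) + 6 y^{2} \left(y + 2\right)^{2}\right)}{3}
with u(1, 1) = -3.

Substitute the ansatz u = A x^{2} y + B x^{2} y^{2} into the left-hand side.
Derivatives of the ansatz:
  u_x = 2 A x y + 2 B x y^{2}
  u_y = A x^{2} + 2 B x^{2} y
Term by term:
  4·(u_x)² = 16 A^{2} x^{2} y^{2} + 32 A B x^{2} y^{3} + 16 B^{2} x^{2} y^{4}
  2/3·(u_y)² = \frac{2 A^{2} x^{4}}{3} + \frac{8 A B x^{4} y}{3} + \frac{8 B^{2} x^{4} y^{2}}{3}
  2/3·u_x·u_y = \frac{4 A^{2} x^{3} y}{3} + 4 A B x^{3} y^{2} + \frac{8 B^{2} x^{3} y^{3}}{3}
So the left-hand side equals
  \frac{2 A^{2} x^{4}}{3} + \frac{4 A^{2} x^{3} y}{3} + 16 A^{2} x^{2} y^{2} + \frac{8 A B x^{4} y}{3} + 4 A B x^{3} y^{2} + 32 A B x^{2} y^{3} + \frac{8 B^{2} x^{4} y^{2}}{3} + \frac{8 B^{2} x^{3} y^{3}}{3} + 16 B^{2} x^{2} y^{4}
This must equal f(x, y) identically; expanded, f = \frac{8 x^{4} y^{2}}{3} + \frac{16 x^{4} y}{3} + \frac{8 x^{4}}{3} + \frac{8 x^{3} y^{3}}{3} + 8 x^{3} y^{2} + \frac{16 x^{3} y}{3} + 16 x^{2} y^{4} + 64 x^{2} y^{3} + 64 x^{2} y^{2}.
Matching coefficients of the independent functions:
  [x^{4}]:  \frac{2 A^{2}}{3} = \frac{8}{3}
  [x^{2} y^{2}]:  16 A^{2} = 64
  [x^{2} y^{3}]:  32 A B = 64
  [x^{2} y^{4}]:  16 B^{2} = 16
  [x^{3} y]:  \frac{4 A^{2}}{3} = \frac{16}{3}
  [x^{3} y^{2}]:  4 A B = 8
  [x^{3} y^{3}, x^{4} y^{2}]:  \frac{8 B^{2}}{3} = \frac{8}{3}
  [x^{4} y]:  \frac{8 A B}{3} = \frac{16}{3}
These equations allow (A, B) = (-2, -1) or (2, 1).
Impose the point condition(s):
  u(1, 1) = -3  ⟹  A + B = -3
Only A = -2, B = -1 satisfies everything.
Hence u(x, y) = - x^{2} y^{2} - 2 x^{2} y.

Answer: u(x, y) = - x^{2} y^{2} - 2 x^{2} y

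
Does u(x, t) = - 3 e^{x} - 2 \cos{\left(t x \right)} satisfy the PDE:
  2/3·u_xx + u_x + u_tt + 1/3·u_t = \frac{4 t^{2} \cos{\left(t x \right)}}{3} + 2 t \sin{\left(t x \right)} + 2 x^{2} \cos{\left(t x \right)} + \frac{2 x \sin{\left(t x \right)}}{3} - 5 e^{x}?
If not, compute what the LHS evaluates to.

Evaluate each term of the left-hand side for u = - 3 e^{x} - 2 \cos{\left(t x \right)}.
Derivatives:
  u_xx = 2 t^{2} \cos{\left(t x \right)} - 3 e^{x}
  u_x = 2 t \sin{\left(t x \right)} - 3 e^{x}
  u_tt = 2 x^{2} \cos{\left(t x \right)}
  u_t = 2 x \sin{\left(t x \right)}
Terms:
  2/3·u_xx = \frac{4 t^{2} \cos{\left(t x \right)}}{3} - 2 e^{x}
  u_x = 2 t \sin{\left(t x \right)} - 3 e^{x}
  u_tt = 2 x^{2} \cos{\left(t x \right)}
  1/3·u_t = \frac{2 x \sin{\left(t x \right)}}{3}
Sum: LHS = \frac{4 t^{2} \cos{\left(t x \right)}}{3} + 2 t \sin{\left(t x \right)} + 2 x^{2} \cos{\left(t x \right)} + \frac{2 x \sin{\left(t x \right)}}{3} - 5 e^{x}
This is exactly the given right-hand side, so u is a solution.

Answer: Yes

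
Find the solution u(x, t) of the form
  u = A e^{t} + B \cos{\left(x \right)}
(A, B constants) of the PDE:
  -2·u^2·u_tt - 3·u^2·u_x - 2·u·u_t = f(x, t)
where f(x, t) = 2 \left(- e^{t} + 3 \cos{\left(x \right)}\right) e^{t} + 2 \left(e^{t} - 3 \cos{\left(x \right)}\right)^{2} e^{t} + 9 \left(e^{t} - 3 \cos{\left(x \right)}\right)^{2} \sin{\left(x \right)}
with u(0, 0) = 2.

Answer: u(x, t) = - e^{t} + 3 \cos{\left(x \right)}

Derivation:
Substitute the ansatz u = A e^{t} + B \cos{\left(x \right)} into the left-hand side.
Derivatives of the ansatz:
  u_tt = A e^{t}
  u_x = - B \sin{\left(x \right)}
  u_t = A e^{t}
Term by term:
  -2·u^2·u_tt = - 2 A^{3} e^{3 t} - 4 A^{2} B e^{2 t} \cos{\left(x \right)} - 2 A B^{2} e^{t} \cos^{2}{\left(x \right)}
  -3·u^2·u_x = 3 A^{2} B e^{2 t} \sin{\left(x \right)} + 6 A B^{2} e^{t} \sin{\left(x \right)} \cos{\left(x \right)} + 3 B^{3} \sin{\left(x \right)} \cos^{2}{\left(x \right)}
  -2·u·u_t = - 2 A^{2} e^{2 t} - 2 A B e^{t} \cos{\left(x \right)}
So the left-hand side equals
  - 2 A^{3} e^{3 t} + 3 A^{2} B e^{2 t} \sin{\left(x \right)} - 4 A^{2} B e^{2 t} \cos{\left(x \right)} - 2 A^{2} e^{2 t} + 6 A B^{2} e^{t} \sin{\left(x \right)} \cos{\left(x \right)} - 2 A B^{2} e^{t} \cos^{2}{\left(x \right)} - 2 A B e^{t} \cos{\left(x \right)} + 3 B^{3} \sin{\left(x \right)} \cos^{2}{\left(x \right)}
This must equal f(x, t) identically; expanded, f = 2 e^{3 t} + 9 e^{2 t} \sin{\left(x \right)} - 12 e^{2 t} \cos{\left(x \right)} - 2 e^{2 t} - 54 e^{t} \sin{\left(x \right)} \cos{\left(x \right)} + 18 e^{t} \cos^{2}{\left(x \right)} + 6 e^{t} \cos{\left(x \right)} + 81 \sin{\left(x \right)} \cos^{2}{\left(x \right)}.
Matching coefficients of the independent functions:
  [e^{t} \cos{\left(x \right)}]:  - 2 A B = 6
  [e^{t} \cos^{2}{\left(x \right)}]:  - 2 A B^{2} = 18
  [e^{2 t} \sin{\left(x \right)}]:  3 A^{2} B = 9
  [e^{2 t} \cos{\left(x \right)}]:  - 4 A^{2} B = -12
  [\sin{\left(x \right)} \cos^{2}{\left(x \right)}]:  3 B^{3} = 81
  [e^{t} \sin{\left(x \right)} \cos{\left(x \right)}]:  6 A B^{2} = -54
  [e^{2 t}]:  - 2 A^{2} = -2
  [e^{3 t}]:  - 2 A^{3} = 2
Solving: A = -1, B = 3.
Check against the point condition:
  u(0, 0) = 2  ⟹  A + B = 2  ✓
Hence u(x, t) = - e^{t} + 3 \cos{\left(x \right)}.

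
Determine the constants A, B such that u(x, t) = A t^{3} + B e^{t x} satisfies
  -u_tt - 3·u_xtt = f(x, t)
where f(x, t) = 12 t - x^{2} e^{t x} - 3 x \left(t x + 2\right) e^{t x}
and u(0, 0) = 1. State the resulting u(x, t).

Substitute the ansatz u = A t^{3} + B e^{t x} into the left-hand side.
Derivatives of the ansatz:
  u_tt = 6 A t + B x^{2} e^{t x}
  u_xtt = B t x^{2} e^{t x} + 2 B x e^{t x}
Term by term:
  -u_tt = - 6 A t - B x^{2} e^{t x}
  -3·u_xtt = - 3 B t x^{2} e^{t x} - 6 B x e^{t x}
So the left-hand side equals
  - 6 A t - 3 B t x^{2} e^{t x} - B x^{2} e^{t x} - 6 B x e^{t x}
This must equal f(x, t) identically; expanded, f = - 3 t x^{2} e^{t x} + 12 t - x^{2} e^{t x} - 6 x e^{t x}.
Matching coefficients of the independent functions:
  [t]:  - 6 A = 12
  [x e^{t x}]:  - 6 B = -6
  [x^{2} e^{t x}]:  - B = -1
  [t x^{2} e^{t x}]:  - 3 B = -3
Solving: A = -2, B = 1.
Check against the point condition:
  u(0, 0) = 1  ⟹  B = 1  ✓
Hence u(x, t) = - 2 t^{3} + e^{t x}.

Answer: u(x, t) = - 2 t^{3} + e^{t x}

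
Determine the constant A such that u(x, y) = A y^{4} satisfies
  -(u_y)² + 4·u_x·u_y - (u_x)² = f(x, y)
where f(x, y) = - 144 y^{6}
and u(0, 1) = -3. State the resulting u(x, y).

Answer: u(x, y) = - 3 y^{4}

Derivation:
Substitute the ansatz u = A y^{4} into the left-hand side.
Derivatives of the ansatz:
  u_y = 4 A y^{3}
  u_x = 0
Term by term:
  -(u_y)² = - 16 A^{2} y^{6}
  4·u_x·u_y = 0
  -(u_x)² = 0
So the left-hand side equals
  - 16 A^{2} y^{6}
This must equal f(x, y) = - 144 y^{6} identically.
Matching coefficients of the independent functions:
  [y^{6}]:  - 16 A^{2} = -144
These equations allow (A) = (-3) or (3).
Impose the point condition(s):
  u(0, 1) = -3  ⟹  A = -3
Only A = -3 satisfies everything.
Hence u(x, y) = - 3 y^{4}.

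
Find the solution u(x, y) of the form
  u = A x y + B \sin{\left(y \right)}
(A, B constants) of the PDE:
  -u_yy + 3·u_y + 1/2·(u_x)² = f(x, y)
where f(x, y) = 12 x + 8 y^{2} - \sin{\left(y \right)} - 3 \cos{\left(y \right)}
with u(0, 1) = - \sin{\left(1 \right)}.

Substitute the ansatz u = A x y + B \sin{\left(y \right)} into the left-hand side.
Derivatives of the ansatz:
  u_yy = - B \sin{\left(y \right)}
  u_y = A x + B \cos{\left(y \right)}
  u_x = A y
Term by term:
  -u_yy = B \sin{\left(y \right)}
  3·u_y = 3 A x + 3 B \cos{\left(y \right)}
  1/2·(u_x)² = \frac{A^{2} y^{2}}{2}
So the left-hand side equals
  \frac{A^{2} y^{2}}{2} + 3 A x + B \sin{\left(y \right)} + 3 B \cos{\left(y \right)}
This must equal f(x, y) = 12 x + 8 y^{2} - \sin{\left(y \right)} - 3 \cos{\left(y \right)} identically.
Matching coefficients of the independent functions:
  [x]:  3 A = 12
  [y^{2}]:  \frac{A^{2}}{2} = 8
  [\sin{\left(y \right)}]:  B = -1
  [\cos{\left(y \right)}]:  3 B = -3
Solving: A = 4, B = -1.
Check against the point condition:
  u(0, 1) = - \sin{\left(1 \right)}  ⟹  B \sin{\left(1 \right)} = - \sin{\left(1 \right)}  ✓
Hence u(x, y) = 4 x y - \sin{\left(y \right)}.

Answer: u(x, y) = 4 x y - \sin{\left(y \right)}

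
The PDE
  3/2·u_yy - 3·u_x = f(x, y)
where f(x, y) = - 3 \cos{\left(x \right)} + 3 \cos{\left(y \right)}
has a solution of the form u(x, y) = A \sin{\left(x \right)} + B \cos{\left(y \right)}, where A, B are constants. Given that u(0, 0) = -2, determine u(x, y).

Substitute the ansatz u = A \sin{\left(x \right)} + B \cos{\left(y \right)} into the left-hand side.
Derivatives of the ansatz:
  u_yy = - B \cos{\left(y \right)}
  u_x = A \cos{\left(x \right)}
Term by term:
  3/2·u_yy = - \frac{3 B \cos{\left(y \right)}}{2}
  -3·u_x = - 3 A \cos{\left(x \right)}
So the left-hand side equals
  - 3 A \cos{\left(x \right)} - \frac{3 B \cos{\left(y \right)}}{2}
This must equal f(x, y) = - 3 \cos{\left(x \right)} + 3 \cos{\left(y \right)} identically.
Matching coefficients of the independent functions:
  [\cos{\left(x \right)}]:  - 3 A = -3
  [\cos{\left(y \right)}]:  - \frac{3 B}{2} = 3
Solving: A = 1, B = -2.
Check against the point condition:
  u(0, 0) = -2  ⟹  B = -2  ✓
Hence u(x, y) = \sin{\left(x \right)} - 2 \cos{\left(y \right)}.

Answer: u(x, y) = \sin{\left(x \right)} - 2 \cos{\left(y \right)}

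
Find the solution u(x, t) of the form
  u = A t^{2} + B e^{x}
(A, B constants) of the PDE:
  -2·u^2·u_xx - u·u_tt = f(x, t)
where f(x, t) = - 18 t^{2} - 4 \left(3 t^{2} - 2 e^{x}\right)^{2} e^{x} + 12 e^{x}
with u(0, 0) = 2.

Substitute the ansatz u = A t^{2} + B e^{x} into the left-hand side.
Derivatives of the ansatz:
  u_xx = B e^{x}
  u_tt = 2 A
Term by term:
  -2·u^2·u_xx = - 2 A^{2} B t^{4} e^{x} - 4 A B^{2} t^{2} e^{2 x} - 2 B^{3} e^{3 x}
  -u·u_tt = - 2 A^{2} t^{2} - 2 A B e^{x}
So the left-hand side equals
  - 2 A^{2} B t^{4} e^{x} - 2 A^{2} t^{2} - 4 A B^{2} t^{2} e^{2 x} - 2 A B e^{x} - 2 B^{3} e^{3 x}
This must equal f(x, t) identically; expanded, f = - 36 t^{4} e^{x} + 48 t^{2} e^{2 x} - 18 t^{2} - 16 e^{3 x} + 12 e^{x}.
Matching coefficients of the independent functions:
  [t^{2}]:  - 2 A^{2} = -18
  [t^{2} e^{2 x}]:  - 4 A B^{2} = 48
  [t^{4} e^{x}]:  - 2 A^{2} B = -36
  [e^{x}]:  - 2 A B = 12
  [e^{3 x}]:  - 2 B^{3} = -16
Solving: A = -3, B = 2.
Check against the point condition:
  u(0, 0) = 2  ⟹  B = 2  ✓
Hence u(x, t) = - 3 t^{2} + 2 e^{x}.

Answer: u(x, t) = - 3 t^{2} + 2 e^{x}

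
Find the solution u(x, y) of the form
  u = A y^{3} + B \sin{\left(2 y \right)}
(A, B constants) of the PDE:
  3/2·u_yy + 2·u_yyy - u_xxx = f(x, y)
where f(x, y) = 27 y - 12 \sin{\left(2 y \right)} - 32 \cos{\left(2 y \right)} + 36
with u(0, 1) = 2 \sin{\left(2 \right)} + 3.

Answer: u(x, y) = 3 y^{3} + 2 \sin{\left(2 y \right)}

Derivation:
Substitute the ansatz u = A y^{3} + B \sin{\left(2 y \right)} into the left-hand side.
Derivatives of the ansatz:
  u_yy = 6 A y - 4 B \sin{\left(2 y \right)}
  u_yyy = 6 A - 8 B \cos{\left(2 y \right)}
  u_xxx = 0
Term by term:
  3/2·u_yy = 9 A y - 6 B \sin{\left(2 y \right)}
  2·u_yyy = 12 A - 16 B \cos{\left(2 y \right)}
  -u_xxx = 0
So the left-hand side equals
  9 A y + 12 A - 6 B \sin{\left(2 y \right)} - 16 B \cos{\left(2 y \right)}
This must equal f(x, y) = 27 y - 12 \sin{\left(2 y \right)} - 32 \cos{\left(2 y \right)} + 36 identically.
Matching coefficients of the independent functions:
  [constant term]:  12 A = 36
  [y]:  9 A = 27
  [\sin{\left(2 y \right)}]:  - 6 B = -12
  [\cos{\left(2 y \right)}]:  - 16 B = -32
Solving: A = 3, B = 2.
Check against the point condition:
  u(0, 1) = 2 \sin{\left(2 \right)} + 3  ⟹  A + B \sin{\left(2 \right)} = 2 \sin{\left(2 \right)} + 3  ✓
Hence u(x, y) = 3 y^{3} + 2 \sin{\left(2 y \right)}.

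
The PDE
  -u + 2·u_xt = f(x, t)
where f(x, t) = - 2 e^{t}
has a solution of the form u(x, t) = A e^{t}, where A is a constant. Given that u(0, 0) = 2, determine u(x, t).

Substitute the ansatz u = A e^{t} into the left-hand side.
Derivatives of the ansatz:
  u_xt = 0
Term by term:
  -u = - A e^{t}
  2·u_xt = 0
So the left-hand side equals
  - A e^{t}
This must equal f(x, t) = - 2 e^{t} identically.
Matching coefficients of the independent functions:
  [e^{t}]:  - A = -2
Solving: A = 2.
Check against the point condition:
  u(0, 0) = 2  ⟹  A = 2  ✓
Hence u(x, t) = 2 e^{t}.

Answer: u(x, t) = 2 e^{t}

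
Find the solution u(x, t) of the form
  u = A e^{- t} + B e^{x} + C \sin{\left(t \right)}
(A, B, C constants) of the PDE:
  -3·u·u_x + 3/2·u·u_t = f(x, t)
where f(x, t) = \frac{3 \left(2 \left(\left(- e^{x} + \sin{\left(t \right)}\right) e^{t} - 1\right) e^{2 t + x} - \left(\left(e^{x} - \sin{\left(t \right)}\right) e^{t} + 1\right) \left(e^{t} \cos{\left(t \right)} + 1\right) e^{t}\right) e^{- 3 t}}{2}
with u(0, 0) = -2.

Substitute the ansatz u = A e^{- t} + B e^{x} + C \sin{\left(t \right)} into the left-hand side.
Derivatives of the ansatz:
  u_x = B e^{x}
  u_t = - A e^{- t} + C \cos{\left(t \right)}
Term by term:
  -3·u·u_x = - 3 A B e^{- t} e^{x} - 3 B^{2} e^{2 x} - 3 B C e^{x} \sin{\left(t \right)}
  3/2·u·u_t = - \frac{3 A^{2} e^{- 2 t}}{2} - \frac{3 A B e^{- t} e^{x}}{2} - \frac{3 A C e^{- t} \sin{\left(t \right)}}{2} + \frac{3 A C e^{- t} \cos{\left(t \right)}}{2} + \frac{3 B C e^{x} \cos{\left(t \right)}}{2} + \frac{3 C^{2} \sin{\left(t \right)} \cos{\left(t \right)}}{2}
So the left-hand side equals
  - \frac{3 A^{2} e^{- 2 t}}{2} - \frac{9 A B e^{- t} e^{x}}{2} - \frac{3 A C e^{- t} \sin{\left(t \right)}}{2} + \frac{3 A C e^{- t} \cos{\left(t \right)}}{2} - 3 B^{2} e^{2 x} - 3 B C e^{x} \sin{\left(t \right)} + \frac{3 B C e^{x} \cos{\left(t \right)}}{2} + \frac{3 C^{2} \sin{\left(t \right)} \cos{\left(t \right)}}{2}
This must equal f(x, t) identically; expanded, f = - 3 e^{2 x} + 3 e^{x} \sin{\left(t \right)} - \frac{3 e^{x} \cos{\left(t \right)}}{2} + \frac{3 \sin{\left(t \right)} \cos{\left(t \right)}}{2} - \frac{9 e^{- t} e^{x}}{2} + \frac{3 e^{- t} \sin{\left(t \right)}}{2} - \frac{3 e^{- t} \cos{\left(t \right)}}{2} - \frac{3 e^{- 2 t}}{2}.
Matching coefficients of the independent functions:
  [e^{- t} e^{x}]:  - \frac{9 A B}{2} = - \frac{9}{2}
  [e^{- t} \sin{\left(t \right)}]:  - \frac{3 A C}{2} = \frac{3}{2}
  [e^{- t} \cos{\left(t \right)}]:  \frac{3 A C}{2} = - \frac{3}{2}
  [e^{x} \sin{\left(t \right)}]:  - 3 B C = 3
  [e^{x} \cos{\left(t \right)}]:  \frac{3 B C}{2} = - \frac{3}{2}
  [\sin{\left(t \right)} \cos{\left(t \right)}]:  \frac{3 C^{2}}{2} = \frac{3}{2}
  [e^{- 2 t}]:  - \frac{3 A^{2}}{2} = - \frac{3}{2}
  [e^{2 x}]:  - 3 B^{2} = -3
These equations allow (A, B, C) = (-1, -1, 1) or (1, 1, -1).
Impose the point condition(s):
  u(0, 0) = -2  ⟹  A + B = -2
Only A = -1, B = -1, C = 1 satisfies everything.
Hence u(x, t) = - e^{x} + \sin{\left(t \right)} - e^{- t}.

Answer: u(x, t) = - e^{x} + \sin{\left(t \right)} - e^{- t}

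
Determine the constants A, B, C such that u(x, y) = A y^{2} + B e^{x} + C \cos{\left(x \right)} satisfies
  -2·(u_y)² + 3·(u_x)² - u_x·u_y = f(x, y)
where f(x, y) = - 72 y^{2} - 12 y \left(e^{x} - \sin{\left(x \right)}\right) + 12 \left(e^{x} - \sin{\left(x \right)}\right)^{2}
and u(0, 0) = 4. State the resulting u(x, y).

Substitute the ansatz u = A y^{2} + B e^{x} + C \cos{\left(x \right)} into the left-hand side.
Derivatives of the ansatz:
  u_y = 2 A y
  u_x = B e^{x} - C \sin{\left(x \right)}
Term by term:
  -2·(u_y)² = - 8 A^{2} y^{2}
  3·(u_x)² = 3 B^{2} e^{2 x} - 6 B C e^{x} \sin{\left(x \right)} + 3 C^{2} \sin^{2}{\left(x \right)}
  -u_x·u_y = - 2 A B y e^{x} + 2 A C y \sin{\left(x \right)}
So the left-hand side equals
  - 8 A^{2} y^{2} - 2 A B y e^{x} + 2 A C y \sin{\left(x \right)} + 3 B^{2} e^{2 x} - 6 B C e^{x} \sin{\left(x \right)} + 3 C^{2} \sin^{2}{\left(x \right)}
This must equal f(x, y) identically; expanded, f = - 72 y^{2} - 12 y e^{x} + 12 y \sin{\left(x \right)} + 12 e^{2 x} - 24 e^{x} \sin{\left(x \right)} + 12 \sin^{2}{\left(x \right)}.
Matching coefficients of the independent functions:
  [y^{2}]:  - 8 A^{2} = -72
  [y e^{x}]:  - 2 A B = -12
  [y \sin{\left(x \right)}]:  2 A C = 12
  [e^{x} \sin{\left(x \right)}]:  - 6 B C = -24
  [e^{2 x}]:  3 B^{2} = 12
  [\sin^{2}{\left(x \right)}]:  3 C^{2} = 12
These equations allow (A, B, C) = (-3, -2, -2) or (3, 2, 2).
Impose the point condition(s):
  u(0, 0) = 4  ⟹  B + C = 4
Only A = 3, B = 2, C = 2 satisfies everything.
Hence u(x, y) = 3 y^{2} + 2 e^{x} + 2 \cos{\left(x \right)}.

Answer: u(x, y) = 3 y^{2} + 2 e^{x} + 2 \cos{\left(x \right)}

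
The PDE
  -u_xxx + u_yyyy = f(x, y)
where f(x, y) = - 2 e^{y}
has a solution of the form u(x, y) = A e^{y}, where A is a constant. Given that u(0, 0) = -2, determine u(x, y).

Substitute the ansatz u = A e^{y} into the left-hand side.
Derivatives of the ansatz:
  u_xxx = 0
  u_yyyy = A e^{y}
Term by term:
  -u_xxx = 0
  u_yyyy = A e^{y}
So the left-hand side equals
  A e^{y}
This must equal f(x, y) = - 2 e^{y} identically.
Matching coefficients of the independent functions:
  [e^{y}]:  A = -2
Solving: A = -2.
Check against the point condition:
  u(0, 0) = -2  ⟹  A = -2  ✓
Hence u(x, y) = - 2 e^{y}.

Answer: u(x, y) = - 2 e^{y}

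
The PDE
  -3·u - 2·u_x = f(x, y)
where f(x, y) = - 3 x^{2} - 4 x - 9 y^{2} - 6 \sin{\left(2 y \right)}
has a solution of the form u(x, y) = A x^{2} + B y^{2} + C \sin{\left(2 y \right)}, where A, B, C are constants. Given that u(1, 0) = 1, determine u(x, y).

Answer: u(x, y) = x^{2} + 3 y^{2} + 2 \sin{\left(2 y \right)}

Derivation:
Substitute the ansatz u = A x^{2} + B y^{2} + C \sin{\left(2 y \right)} into the left-hand side.
Derivatives of the ansatz:
  u_x = 2 A x
Term by term:
  -3·u = - 3 A x^{2} - 3 B y^{2} - 3 C \sin{\left(2 y \right)}
  -2·u_x = - 4 A x
So the left-hand side equals
  - 3 A x^{2} - 4 A x - 3 B y^{2} - 3 C \sin{\left(2 y \right)}
This must equal f(x, y) = - 3 x^{2} - 4 x - 9 y^{2} - 6 \sin{\left(2 y \right)} identically.
Matching coefficients of the independent functions:
  [x]:  - 4 A = -4
  [x^{2}]:  - 3 A = -3
  [y^{2}]:  - 3 B = -9
  [\sin{\left(2 y \right)}]:  - 3 C = -6
Solving: A = 1, B = 3, C = 2.
Check against the point condition:
  u(1, 0) = 1  ⟹  A = 1  ✓
Hence u(x, y) = x^{2} + 3 y^{2} + 2 \sin{\left(2 y \right)}.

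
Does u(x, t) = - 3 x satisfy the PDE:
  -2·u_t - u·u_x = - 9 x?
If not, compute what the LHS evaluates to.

Evaluate each term of the left-hand side for u = - 3 x.
Derivatives:
  u_t = 0
  u_x = -3
Terms:
  -2·u_t = 0
  -u·u_x = - 9 x
Sum: LHS = - 9 x
This is exactly the given right-hand side, so u is a solution.

Answer: Yes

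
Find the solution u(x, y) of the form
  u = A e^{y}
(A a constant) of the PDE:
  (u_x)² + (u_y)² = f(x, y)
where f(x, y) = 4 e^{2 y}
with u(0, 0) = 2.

Substitute the ansatz u = A e^{y} into the left-hand side.
Derivatives of the ansatz:
  u_x = 0
  u_y = A e^{y}
Term by term:
  (u_x)² = 0
  (u_y)² = A^{2} e^{2 y}
So the left-hand side equals
  A^{2} e^{2 y}
This must equal f(x, y) = 4 e^{2 y} identically.
Matching coefficients of the independent functions:
  [e^{2 y}]:  A^{2} = 4
These equations allow (A) = (-2) or (2).
Impose the point condition(s):
  u(0, 0) = 2  ⟹  A = 2
Only A = 2 satisfies everything.
Hence u(x, y) = 2 e^{y}.

Answer: u(x, y) = 2 e^{y}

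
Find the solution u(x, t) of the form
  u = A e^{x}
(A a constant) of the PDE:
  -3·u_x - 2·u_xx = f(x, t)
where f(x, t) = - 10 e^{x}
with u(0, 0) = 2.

Substitute the ansatz u = A e^{x} into the left-hand side.
Derivatives of the ansatz:
  u_x = A e^{x}
  u_xx = A e^{x}
Term by term:
  -3·u_x = - 3 A e^{x}
  -2·u_xx = - 2 A e^{x}
So the left-hand side equals
  - 5 A e^{x}
This must equal f(x, t) = - 10 e^{x} identically.
Matching coefficients of the independent functions:
  [e^{x}]:  - 5 A = -10
Solving: A = 2.
Check against the point condition:
  u(0, 0) = 2  ⟹  A = 2  ✓
Hence u(x, t) = 2 e^{x}.

Answer: u(x, t) = 2 e^{x}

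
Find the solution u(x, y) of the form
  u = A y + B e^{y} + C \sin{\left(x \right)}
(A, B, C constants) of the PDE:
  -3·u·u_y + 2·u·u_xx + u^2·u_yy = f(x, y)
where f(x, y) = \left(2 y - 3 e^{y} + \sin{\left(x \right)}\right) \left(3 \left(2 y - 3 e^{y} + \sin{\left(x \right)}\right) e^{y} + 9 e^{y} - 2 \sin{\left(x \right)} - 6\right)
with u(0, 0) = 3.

Substitute the ansatz u = A y + B e^{y} + C \sin{\left(x \right)} into the left-hand side.
Derivatives of the ansatz:
  u_y = A + B e^{y}
  u_xx = - C \sin{\left(x \right)}
  u_yy = B e^{y}
Term by term:
  -3·u·u_y = - 3 A^{2} y - 3 A B y e^{y} - 3 A B e^{y} - 3 A C \sin{\left(x \right)} - 3 B^{2} e^{2 y} - 3 B C e^{y} \sin{\left(x \right)}
  2·u·u_xx = - 2 A C y \sin{\left(x \right)} - 2 B C e^{y} \sin{\left(x \right)} - 2 C^{2} \sin^{2}{\left(x \right)}
  u^2·u_yy = A^{2} B y^{2} e^{y} + 2 A B^{2} y e^{2 y} + 2 A B C y e^{y} \sin{\left(x \right)} + B^{3} e^{3 y} + 2 B^{2} C e^{2 y} \sin{\left(x \right)} + B C^{2} e^{y} \sin^{2}{\left(x \right)}
So the left-hand side equals
  A^{2} B y^{2} e^{y} - 3 A^{2} y + 2 A B^{2} y e^{2 y} + 2 A B C y e^{y} \sin{\left(x \right)} - 3 A B y e^{y} - 3 A B e^{y} - 2 A C y \sin{\left(x \right)} - 3 A C \sin{\left(x \right)} + B^{3} e^{3 y} + 2 B^{2} C e^{2 y} \sin{\left(x \right)} - 3 B^{2} e^{2 y} + B C^{2} e^{y} \sin^{2}{\left(x \right)} - 5 B C e^{y} \sin{\left(x \right)} - 2 C^{2} \sin^{2}{\left(x \right)}
This must equal f(x, y) identically; expanded, f = 12 y^{2} e^{y} - 36 y e^{2 y} + 12 y e^{y} \sin{\left(x \right)} + 18 y e^{y} - 4 y \sin{\left(x \right)} - 12 y + 27 e^{3 y} - 18 e^{2 y} \sin{\left(x \right)} - 27 e^{2 y} + 3 e^{y} \sin^{2}{\left(x \right)} + 15 e^{y} \sin{\left(x \right)} + 18 e^{y} - 2 \sin^{2}{\left(x \right)} - 6 \sin{\left(x \right)}.
Matching coefficients of the independent functions:
  [y]:  - 3 A^{2} = -12
  [y e^{y}, e^{y}]:  - 3 A B = 18
  [y e^{2 y}]:  2 A B^{2} = -36
  [y \sin{\left(x \right)}]:  - 2 A C = -4
  [y^{2} e^{y}]:  A^{2} B = 12
  [e^{y} \sin{\left(x \right)}]:  - 5 B C = 15
  [e^{y} \sin^{2}{\left(x \right)}]:  B C^{2} = 3
  [e^{2 y} \sin{\left(x \right)}]:  2 B^{2} C = -18
  [y e^{y} \sin{\left(x \right)}]:  2 A B C = 12
  [e^{2 y}]:  - 3 B^{2} = -27
  [e^{3 y}]:  B^{3} = 27
  [\sin{\left(x \right)}]:  - 3 A C = -6
  [\sin^{2}{\left(x \right)}]:  - 2 C^{2} = -2
Solving: A = -2, B = 3, C = -1.
Check against the point condition:
  u(0, 0) = 3  ⟹  B = 3  ✓
Hence u(x, y) = - 2 y + 3 e^{y} - \sin{\left(x \right)}.

Answer: u(x, y) = - 2 y + 3 e^{y} - \sin{\left(x \right)}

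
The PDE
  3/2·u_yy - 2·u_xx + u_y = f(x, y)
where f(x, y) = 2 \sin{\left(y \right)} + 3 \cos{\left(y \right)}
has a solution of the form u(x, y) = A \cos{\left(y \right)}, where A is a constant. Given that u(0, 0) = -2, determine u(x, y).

Substitute the ansatz u = A \cos{\left(y \right)} into the left-hand side.
Derivatives of the ansatz:
  u_yy = - A \cos{\left(y \right)}
  u_xx = 0
  u_y = - A \sin{\left(y \right)}
Term by term:
  3/2·u_yy = - \frac{3 A \cos{\left(y \right)}}{2}
  -2·u_xx = 0
  u_y = - A \sin{\left(y \right)}
So the left-hand side equals
  - A \sin{\left(y \right)} - \frac{3 A \cos{\left(y \right)}}{2}
This must equal f(x, y) = 2 \sin{\left(y \right)} + 3 \cos{\left(y \right)} identically.
Matching coefficients of the independent functions:
  [\sin{\left(y \right)}]:  - A = 2
  [\cos{\left(y \right)}]:  - \frac{3 A}{2} = 3
Solving: A = -2.
Check against the point condition:
  u(0, 0) = -2  ⟹  A = -2  ✓
Hence u(x, y) = - 2 \cos{\left(y \right)}.

Answer: u(x, y) = - 2 \cos{\left(y \right)}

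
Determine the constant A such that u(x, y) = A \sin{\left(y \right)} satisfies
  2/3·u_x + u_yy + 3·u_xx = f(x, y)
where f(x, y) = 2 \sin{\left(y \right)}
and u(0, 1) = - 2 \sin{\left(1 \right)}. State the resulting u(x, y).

Answer: u(x, y) = - 2 \sin{\left(y \right)}

Derivation:
Substitute the ansatz u = A \sin{\left(y \right)} into the left-hand side.
Derivatives of the ansatz:
  u_x = 0
  u_yy = - A \sin{\left(y \right)}
  u_xx = 0
Term by term:
  2/3·u_x = 0
  u_yy = - A \sin{\left(y \right)}
  3·u_xx = 0
So the left-hand side equals
  - A \sin{\left(y \right)}
This must equal f(x, y) = 2 \sin{\left(y \right)} identically.
Matching coefficients of the independent functions:
  [\sin{\left(y \right)}]:  - A = 2
Solving: A = -2.
Check against the point condition:
  u(0, 1) = - 2 \sin{\left(1 \right)}  ⟹  A \sin{\left(1 \right)} = - 2 \sin{\left(1 \right)}  ✓
Hence u(x, y) = - 2 \sin{\left(y \right)}.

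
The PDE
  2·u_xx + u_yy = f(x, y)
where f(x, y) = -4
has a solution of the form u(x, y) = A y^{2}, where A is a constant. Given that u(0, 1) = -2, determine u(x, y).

Answer: u(x, y) = - 2 y^{2}

Derivation:
Substitute the ansatz u = A y^{2} into the left-hand side.
Derivatives of the ansatz:
  u_xx = 0
  u_yy = 2 A
Term by term:
  2·u_xx = 0
  u_yy = 2 A
So the left-hand side equals
  2 A
This must equal f(x, y) = -4 identically.
Matching coefficients of the independent functions:
  [constant term]:  2 A = -4
Solving: A = -2.
Check against the point condition:
  u(0, 1) = -2  ⟹  A = -2  ✓
Hence u(x, y) = - 2 y^{2}.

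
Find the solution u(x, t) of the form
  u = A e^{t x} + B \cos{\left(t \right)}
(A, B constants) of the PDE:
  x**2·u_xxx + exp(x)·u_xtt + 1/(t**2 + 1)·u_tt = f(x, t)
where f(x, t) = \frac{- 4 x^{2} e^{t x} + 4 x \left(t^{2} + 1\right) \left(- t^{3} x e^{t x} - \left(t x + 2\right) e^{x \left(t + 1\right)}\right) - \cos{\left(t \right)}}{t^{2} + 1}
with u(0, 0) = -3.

Answer: u(x, t) = - 4 e^{t x} + \cos{\left(t \right)}

Derivation:
Substitute the ansatz u = A e^{t x} + B \cos{\left(t \right)} into the left-hand side.
Derivatives of the ansatz:
  u_xxx = A t^{3} e^{t x}
  u_xtt = A t x^{2} e^{t x} + 2 A x e^{t x}
  u_tt = A x^{2} e^{t x} - B \cos{\left(t \right)}
Term by term:
  x**2·u_xxx = A t^{3} x^{2} e^{t x}
  exp(x)·u_xtt = A t x^{2} e^{x} e^{t x} + 2 A x e^{x} e^{t x}
  1/(t**2 + 1)·u_tt = \frac{A x^{2} e^{t x}}{t^{2} + 1} - \frac{B \cos{\left(t \right)}}{t^{2} + 1}
So the left-hand side equals
  A t^{3} x^{2} e^{t x} + A t x^{2} e^{x} e^{t x} + \frac{A x^{2} e^{t x}}{t^{2} + 1} + 2 A x e^{x} e^{t x} - \frac{B \cos{\left(t \right)}}{t^{2} + 1}
This must equal f(x, t) identically; expanded, f = - 4 t^{3} x^{2} e^{t x} - 4 t x^{2} e^{x} e^{t x} - \frac{4 x^{2} e^{t x}}{t^{2} + 1} - 8 x e^{x} e^{t x} - \frac{\cos{\left(t \right)}}{t^{2} + 1}.
Matching coefficients of the independent functions:
  [\frac{\cos{\left(t \right)}}{t^{2} + 1}]:  - B = -1
  [t^{3} x^{2} e^{t x}, \frac{x^{2} e^{t x}}{t^{2} + 1}, t x^{2} e^{x} e^{t x}]:  A = -4
  [x e^{x} e^{t x}]:  2 A = -8
Solving: A = -4, B = 1.
Check against the point condition:
  u(0, 0) = -3  ⟹  A + B = -3  ✓
Hence u(x, t) = - 4 e^{t x} + \cos{\left(t \right)}.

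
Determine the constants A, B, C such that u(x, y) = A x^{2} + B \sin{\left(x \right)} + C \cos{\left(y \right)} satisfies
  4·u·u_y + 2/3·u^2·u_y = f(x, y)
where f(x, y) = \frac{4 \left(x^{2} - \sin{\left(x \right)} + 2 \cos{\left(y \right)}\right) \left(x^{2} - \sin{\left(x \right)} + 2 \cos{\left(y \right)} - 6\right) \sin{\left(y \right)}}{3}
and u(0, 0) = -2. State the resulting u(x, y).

Substitute the ansatz u = A x^{2} + B \sin{\left(x \right)} + C \cos{\left(y \right)} into the left-hand side.
Derivatives of the ansatz:
  u_y = - C \sin{\left(y \right)}
Term by term:
  4·u·u_y = - 4 A C x^{2} \sin{\left(y \right)} - 4 B C \sin{\left(x \right)} \sin{\left(y \right)} - 4 C^{2} \sin{\left(y \right)} \cos{\left(y \right)}
  2/3·u^2·u_y = - \frac{2 A^{2} C x^{4} \sin{\left(y \right)}}{3} - \frac{4 A B C x^{2} \sin{\left(x \right)} \sin{\left(y \right)}}{3} - \frac{4 A C^{2} x^{2} \sin{\left(y \right)} \cos{\left(y \right)}}{3} - \frac{2 B^{2} C \sin^{2}{\left(x \right)} \sin{\left(y \right)}}{3} - \frac{4 B C^{2} \sin{\left(x \right)} \sin{\left(y \right)} \cos{\left(y \right)}}{3} - \frac{2 C^{3} \sin{\left(y \right)} \cos^{2}{\left(y \right)}}{3}
So the left-hand side equals
  - \frac{2 A^{2} C x^{4} \sin{\left(y \right)}}{3} - \frac{4 A B C x^{2} \sin{\left(x \right)} \sin{\left(y \right)}}{3} - \frac{4 A C^{2} x^{2} \sin{\left(y \right)} \cos{\left(y \right)}}{3} - 4 A C x^{2} \sin{\left(y \right)} - \frac{2 B^{2} C \sin^{2}{\left(x \right)} \sin{\left(y \right)}}{3} - \frac{4 B C^{2} \sin{\left(x \right)} \sin{\left(y \right)} \cos{\left(y \right)}}{3} - 4 B C \sin{\left(x \right)} \sin{\left(y \right)} - \frac{2 C^{3} \sin{\left(y \right)} \cos^{2}{\left(y \right)}}{3} - 4 C^{2} \sin{\left(y \right)} \cos{\left(y \right)}
This must equal f(x, y) identically; expanded, f = \frac{4 x^{4} \sin{\left(y \right)}}{3} - \frac{8 x^{2} \sin{\left(x \right)} \sin{\left(y \right)}}{3} + \frac{16 x^{2} \sin{\left(y \right)} \cos{\left(y \right)}}{3} - 8 x^{2} \sin{\left(y \right)} + \frac{4 \sin^{2}{\left(x \right)} \sin{\left(y \right)}}{3} - \frac{16 \sin{\left(x \right)} \sin{\left(y \right)} \cos{\left(y \right)}}{3} + 8 \sin{\left(x \right)} \sin{\left(y \right)} + \frac{16 \sin{\left(y \right)} \cos^{2}{\left(y \right)}}{3} - 16 \sin{\left(y \right)} \cos{\left(y \right)}.
Matching coefficients of the independent functions:
  [x^{2} \sin{\left(y \right)}]:  - 4 A C = -8
  [x^{4} \sin{\left(y \right)}]:  - \frac{2 A^{2} C}{3} = \frac{4}{3}
  [\sin{\left(x \right)} \sin{\left(y \right)}]:  - 4 B C = 8
  [\sin^{2}{\left(x \right)} \sin{\left(y \right)}]:  - \frac{2 B^{2} C}{3} = \frac{4}{3}
  [\sin{\left(y \right)} \cos{\left(y \right)}]:  - 4 C^{2} = -16
  [\sin{\left(y \right)} \cos^{2}{\left(y \right)}]:  - \frac{2 C^{3}}{3} = \frac{16}{3}
  [x^{2} \sin{\left(x \right)} \sin{\left(y \right)}]:  - \frac{4 A B C}{3} = - \frac{8}{3}
  [x^{2} \sin{\left(y \right)} \cos{\left(y \right)}]:  - \frac{4 A C^{2}}{3} = \frac{16}{3}
  [\sin{\left(x \right)} \sin{\left(y \right)} \cos{\left(y \right)}]:  - \frac{4 B C^{2}}{3} = - \frac{16}{3}
Solving: A = -1, B = 1, C = -2.
Check against the point condition:
  u(0, 0) = -2  ⟹  C = -2  ✓
Hence u(x, y) = - x^{2} + \sin{\left(x \right)} - 2 \cos{\left(y \right)}.

Answer: u(x, y) = - x^{2} + \sin{\left(x \right)} - 2 \cos{\left(y \right)}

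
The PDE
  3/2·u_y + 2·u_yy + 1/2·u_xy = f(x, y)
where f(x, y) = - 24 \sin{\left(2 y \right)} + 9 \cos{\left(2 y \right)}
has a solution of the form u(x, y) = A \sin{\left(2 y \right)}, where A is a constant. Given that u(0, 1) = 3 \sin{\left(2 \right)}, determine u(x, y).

Substitute the ansatz u = A \sin{\left(2 y \right)} into the left-hand side.
Derivatives of the ansatz:
  u_y = 2 A \cos{\left(2 y \right)}
  u_yy = - 4 A \sin{\left(2 y \right)}
  u_xy = 0
Term by term:
  3/2·u_y = 3 A \cos{\left(2 y \right)}
  2·u_yy = - 8 A \sin{\left(2 y \right)}
  1/2·u_xy = 0
So the left-hand side equals
  - 8 A \sin{\left(2 y \right)} + 3 A \cos{\left(2 y \right)}
This must equal f(x, y) = - 24 \sin{\left(2 y \right)} + 9 \cos{\left(2 y \right)} identically.
Matching coefficients of the independent functions:
  [\sin{\left(2 y \right)}]:  - 8 A = -24
  [\cos{\left(2 y \right)}]:  3 A = 9
Solving: A = 3.
Check against the point condition:
  u(0, 1) = 3 \sin{\left(2 \right)}  ⟹  A \sin{\left(2 \right)} = 3 \sin{\left(2 \right)}  ✓
Hence u(x, y) = 3 \sin{\left(2 y \right)}.

Answer: u(x, y) = 3 \sin{\left(2 y \right)}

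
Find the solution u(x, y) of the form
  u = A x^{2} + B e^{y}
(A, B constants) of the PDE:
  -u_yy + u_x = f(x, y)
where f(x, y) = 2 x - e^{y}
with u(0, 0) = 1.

Substitute the ansatz u = A x^{2} + B e^{y} into the left-hand side.
Derivatives of the ansatz:
  u_yy = B e^{y}
  u_x = 2 A x
Term by term:
  -u_yy = - B e^{y}
  u_x = 2 A x
So the left-hand side equals
  2 A x - B e^{y}
This must equal f(x, y) = 2 x - e^{y} identically.
Matching coefficients of the independent functions:
  [x]:  2 A = 2
  [e^{y}]:  - B = -1
Solving: A = 1, B = 1.
Check against the point condition:
  u(0, 0) = 1  ⟹  B = 1  ✓
Hence u(x, y) = x^{2} + e^{y}.

Answer: u(x, y) = x^{2} + e^{y}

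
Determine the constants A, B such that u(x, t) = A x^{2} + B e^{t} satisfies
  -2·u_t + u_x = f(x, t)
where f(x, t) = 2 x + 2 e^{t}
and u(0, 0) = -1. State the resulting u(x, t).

Substitute the ansatz u = A x^{2} + B e^{t} into the left-hand side.
Derivatives of the ansatz:
  u_t = B e^{t}
  u_x = 2 A x
Term by term:
  -2·u_t = - 2 B e^{t}
  u_x = 2 A x
So the left-hand side equals
  2 A x - 2 B e^{t}
This must equal f(x, t) = 2 x + 2 e^{t} identically.
Matching coefficients of the independent functions:
  [x]:  2 A = 2
  [e^{t}]:  - 2 B = 2
Solving: A = 1, B = -1.
Check against the point condition:
  u(0, 0) = -1  ⟹  B = -1  ✓
Hence u(x, t) = x^{2} - e^{t}.

Answer: u(x, t) = x^{2} - e^{t}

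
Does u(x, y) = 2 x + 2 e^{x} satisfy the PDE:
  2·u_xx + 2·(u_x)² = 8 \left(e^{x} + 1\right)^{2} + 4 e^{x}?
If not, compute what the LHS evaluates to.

Answer: Yes

Derivation:
Evaluate each term of the left-hand side for u = 2 x + 2 e^{x}.
Derivatives:
  u_xx = 2 e^{x}
  u_x = 2 e^{x} + 2
Terms:
  2·u_xx = 4 e^{x}
  2·(u_x)² = 8 \left(e^{x} + 1\right)^{2}
Sum: LHS = 8 \left(e^{x} + 1\right)^{2} + 4 e^{x}
This is exactly the given right-hand side, so u is a solution.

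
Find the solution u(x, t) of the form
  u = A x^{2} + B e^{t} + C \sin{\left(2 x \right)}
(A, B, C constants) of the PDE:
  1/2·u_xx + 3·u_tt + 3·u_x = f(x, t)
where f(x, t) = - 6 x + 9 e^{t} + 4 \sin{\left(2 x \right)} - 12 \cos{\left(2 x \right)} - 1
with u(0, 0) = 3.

Substitute the ansatz u = A x^{2} + B e^{t} + C \sin{\left(2 x \right)} into the left-hand side.
Derivatives of the ansatz:
  u_xx = 2 A - 4 C \sin{\left(2 x \right)}
  u_tt = B e^{t}
  u_x = 2 A x + 2 C \cos{\left(2 x \right)}
Term by term:
  1/2·u_xx = A - 2 C \sin{\left(2 x \right)}
  3·u_tt = 3 B e^{t}
  3·u_x = 6 A x + 6 C \cos{\left(2 x \right)}
So the left-hand side equals
  6 A x + A + 3 B e^{t} - 2 C \sin{\left(2 x \right)} + 6 C \cos{\left(2 x \right)}
This must equal f(x, t) = - 6 x + 9 e^{t} + 4 \sin{\left(2 x \right)} - 12 \cos{\left(2 x \right)} - 1 identically.
Matching coefficients of the independent functions:
  [constant term]:  A = -1
  [x]:  6 A = -6
  [e^{t}]:  3 B = 9
  [\sin{\left(2 x \right)}]:  - 2 C = 4
  [\cos{\left(2 x \right)}]:  6 C = -12
Solving: A = -1, B = 3, C = -2.
Check against the point condition:
  u(0, 0) = 3  ⟹  B = 3  ✓
Hence u(x, t) = - x^{2} + 3 e^{t} - 2 \sin{\left(2 x \right)}.

Answer: u(x, t) = - x^{2} + 3 e^{t} - 2 \sin{\left(2 x \right)}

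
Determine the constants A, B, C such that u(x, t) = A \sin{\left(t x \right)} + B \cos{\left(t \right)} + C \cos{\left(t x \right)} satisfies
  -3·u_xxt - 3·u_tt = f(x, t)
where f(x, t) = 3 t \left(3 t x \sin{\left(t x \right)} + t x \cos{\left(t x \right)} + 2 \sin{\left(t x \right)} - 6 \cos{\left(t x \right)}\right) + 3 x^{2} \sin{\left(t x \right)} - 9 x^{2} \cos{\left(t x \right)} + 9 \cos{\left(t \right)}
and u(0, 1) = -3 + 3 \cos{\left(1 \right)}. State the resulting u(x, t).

Answer: u(x, t) = \sin{\left(t x \right)} + 3 \cos{\left(t \right)} - 3 \cos{\left(t x \right)}

Derivation:
Substitute the ansatz u = A \sin{\left(t x \right)} + B \cos{\left(t \right)} + C \cos{\left(t x \right)} into the left-hand side.
Derivatives of the ansatz:
  u_xxt = - A t^{2} x \cos{\left(t x \right)} - 2 A t \sin{\left(t x \right)} + C t^{2} x \sin{\left(t x \right)} - 2 C t \cos{\left(t x \right)}
  u_tt = - A x^{2} \sin{\left(t x \right)} - B \cos{\left(t \right)} - C x^{2} \cos{\left(t x \right)}
Term by term:
  -3·u_xxt = 3 A t^{2} x \cos{\left(t x \right)} + 6 A t \sin{\left(t x \right)} - 3 C t^{2} x \sin{\left(t x \right)} + 6 C t \cos{\left(t x \right)}
  -3·u_tt = 3 A x^{2} \sin{\left(t x \right)} + 3 B \cos{\left(t \right)} + 3 C x^{2} \cos{\left(t x \right)}
So the left-hand side equals
  3 A t^{2} x \cos{\left(t x \right)} + 6 A t \sin{\left(t x \right)} + 3 A x^{2} \sin{\left(t x \right)} + 3 B \cos{\left(t \right)} - 3 C t^{2} x \sin{\left(t x \right)} + 6 C t \cos{\left(t x \right)} + 3 C x^{2} \cos{\left(t x \right)}
This must equal f(x, t) identically; expanded, f = 9 t^{2} x \sin{\left(t x \right)} + 3 t^{2} x \cos{\left(t x \right)} + 6 t \sin{\left(t x \right)} - 18 t \cos{\left(t x \right)} + 3 x^{2} \sin{\left(t x \right)} - 9 x^{2} \cos{\left(t x \right)} + 9 \cos{\left(t \right)}.
Matching coefficients of the independent functions:
  [t \sin{\left(t x \right)}]:  6 A = 6
  [t \cos{\left(t x \right)}]:  6 C = -18
  [x^{2} \sin{\left(t x \right)}, t^{2} x \cos{\left(t x \right)}]:  3 A = 3
  [x^{2} \cos{\left(t x \right)}]:  3 C = -9
  [t^{2} x \sin{\left(t x \right)}]:  - 3 C = 9
  [\cos{\left(t \right)}]:  3 B = 9
Solving: A = 1, B = 3, C = -3.
Check against the point condition:
  u(0, 1) = -3 + 3 \cos{\left(1 \right)}  ⟹  B \cos{\left(1 \right)} + C = -3 + 3 \cos{\left(1 \right)}  ✓
Hence u(x, t) = \sin{\left(t x \right)} + 3 \cos{\left(t \right)} - 3 \cos{\left(t x \right)}.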